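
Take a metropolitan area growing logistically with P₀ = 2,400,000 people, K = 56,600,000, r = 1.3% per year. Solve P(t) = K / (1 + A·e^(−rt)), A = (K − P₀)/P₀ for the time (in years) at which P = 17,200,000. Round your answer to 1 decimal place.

A = (56600000 − 2400000)/2400000 = 22.58333
17200000 = 56600000/(1 + 22.58333·e^(−0.013t)) → 1 + 22.58333·e^(−0.013t) = 3.2907
e^(−0.013t) = 0.101433 → t = ln(9.85871)/0.013 = 2.28836/0.013

t ≈ 176.0 years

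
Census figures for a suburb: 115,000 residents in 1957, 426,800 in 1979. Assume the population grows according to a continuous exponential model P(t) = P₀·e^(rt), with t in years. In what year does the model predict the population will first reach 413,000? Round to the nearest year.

r = ln(426800/115000) / 22 = 1.31138/22 ≈ 0.059608 per year
t = ln(413000/115000) / r = 1.27852/0.059608 ≈ 21.45 years after 1957

year 1978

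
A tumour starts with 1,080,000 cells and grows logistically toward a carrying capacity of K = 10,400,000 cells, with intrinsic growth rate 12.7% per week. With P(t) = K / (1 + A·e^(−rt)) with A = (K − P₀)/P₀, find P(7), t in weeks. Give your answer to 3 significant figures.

≈ 2,290,000 cells

A = (10400000 − 1080000)/1080000 = 8.62963
P(7) = 10400000 / (1 + 8.62963·e^(−0.127·7)) = 10400000 / (1 + 8.62963·0.411067)
= 10400000 / 4.54735 ≈ 2287044.98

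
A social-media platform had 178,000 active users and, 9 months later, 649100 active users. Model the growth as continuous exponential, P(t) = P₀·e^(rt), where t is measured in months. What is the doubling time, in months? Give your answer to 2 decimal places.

r = ln(649100/178000) / 9 = ln(3.64663) / 9 ≈ 0.143756 per month
doubling time = ln 2 / |r| = 0.69315 / 0.143756

doubling time ≈ 4.82 months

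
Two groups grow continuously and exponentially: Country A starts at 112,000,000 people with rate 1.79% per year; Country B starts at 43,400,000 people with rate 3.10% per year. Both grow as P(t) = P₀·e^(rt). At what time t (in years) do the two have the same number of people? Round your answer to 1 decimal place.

t ≈ 72.4 years

112000000·e^(0.0179t) = 43400000·e^(0.031t)
112000000/43400000 = e^((0.031 − 0.0179)t) → ln(2.58065) = 0.0131·t
t = 0.94804 / 0.0131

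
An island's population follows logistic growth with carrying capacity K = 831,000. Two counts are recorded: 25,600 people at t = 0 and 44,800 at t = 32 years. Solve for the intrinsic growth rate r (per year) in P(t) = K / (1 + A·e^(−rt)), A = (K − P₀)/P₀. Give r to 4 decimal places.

A = (831000 − 25600)/25600 = 31.46094
44800 = 831000/(1 + 31.46094·e^(−r·32)) → e^(−32r) = (18.54911 − 1)/31.46094 = 0.557806
r = −ln(0.557806)/32 = 0.58374/32

r ≈ 0.0182 per year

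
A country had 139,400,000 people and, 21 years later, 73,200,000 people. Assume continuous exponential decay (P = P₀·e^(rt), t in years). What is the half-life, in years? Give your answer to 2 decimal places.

r = ln(73200000/139400000) / 21 = ln(0.52511) / 21 ≈ -0.030674 per year
half-life = ln 2 / |r| = 0.69315 / 0.030674

half-life ≈ 22.60 years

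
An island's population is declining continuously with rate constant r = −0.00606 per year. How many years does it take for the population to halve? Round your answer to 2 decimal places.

half-life = ln(2) / |r| = 0.69315 / 0.00606

half-life ≈ 114.38 years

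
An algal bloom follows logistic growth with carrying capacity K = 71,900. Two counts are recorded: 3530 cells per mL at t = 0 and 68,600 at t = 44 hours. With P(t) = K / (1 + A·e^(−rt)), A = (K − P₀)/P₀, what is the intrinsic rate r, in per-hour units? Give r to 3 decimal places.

A = (71900 − 3530)/3530 = 19.36827
68600 = 71900/(1 + 19.36827·e^(−r·44)) → e^(−44r) = (1.0481 − 1)/19.36827 = 0.002484
r = −ln(0.002484)/44 = 5.99801/44

r ≈ 0.136 per hour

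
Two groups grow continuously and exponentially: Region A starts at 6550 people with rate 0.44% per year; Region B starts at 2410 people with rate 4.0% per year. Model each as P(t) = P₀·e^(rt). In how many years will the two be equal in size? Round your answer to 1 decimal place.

t ≈ 28.1 years

6550·e^(0.0044t) = 2410·e^(0.04t)
6550/2410 = e^((0.04 − 0.0044)t) → ln(2.71784) = 0.0356·t
t = 0.99984 / 0.0356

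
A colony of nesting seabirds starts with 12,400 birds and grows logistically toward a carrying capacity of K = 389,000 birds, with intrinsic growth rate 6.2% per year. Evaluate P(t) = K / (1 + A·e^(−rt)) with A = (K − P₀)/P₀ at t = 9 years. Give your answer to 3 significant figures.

A = (389000 − 12400)/12400 = 30.37097
P(9) = 389000 / (1 + 30.37097·e^(−0.062·9)) = 389000 / (1 + 30.37097·0.572353)
= 389000 / 18.3829 ≈ 21160.97

≈ 21,200 birds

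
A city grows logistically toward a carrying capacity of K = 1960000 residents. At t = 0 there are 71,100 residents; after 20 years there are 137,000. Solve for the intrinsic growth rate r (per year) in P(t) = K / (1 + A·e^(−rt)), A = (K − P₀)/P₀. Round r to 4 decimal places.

A = (1960000 − 71100)/71100 = 26.56681
137000 = 1960000/(1 + 26.56681·e^(−r·20)) → e^(−20r) = (14.30657 − 1)/26.56681 = 0.500872
r = −ln(0.500872)/20 = 0.6914/20

r ≈ 0.0346 per year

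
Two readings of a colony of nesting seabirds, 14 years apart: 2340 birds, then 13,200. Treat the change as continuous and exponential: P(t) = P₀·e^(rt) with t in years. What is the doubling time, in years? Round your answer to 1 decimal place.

doubling time ≈ 5.6 years

r = ln(13200/2340) / 14 = ln(5.64103) / 14 ≈ 0.123576 per year
doubling time = ln 2 / |r| = 0.69315 / 0.123576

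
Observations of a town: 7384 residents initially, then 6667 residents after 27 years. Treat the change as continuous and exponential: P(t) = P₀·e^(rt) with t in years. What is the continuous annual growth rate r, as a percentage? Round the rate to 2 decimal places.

r ≈ -0.38% per year

6667 = 7384 · e^(r·27)
e^(27r) = 6667/7384 = 0.9029
r = ln(0.9029) / 27 = -0.10215 / 27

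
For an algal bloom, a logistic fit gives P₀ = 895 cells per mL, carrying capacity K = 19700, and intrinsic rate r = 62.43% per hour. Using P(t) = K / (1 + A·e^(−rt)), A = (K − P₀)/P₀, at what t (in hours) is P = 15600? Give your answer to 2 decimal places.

A = (19700 − 895)/895 = 21.01117
15600 = 19700/(1 + 21.01117·e^(−0.6243t)) → 1 + 21.01117·e^(−0.6243t) = 1.26282
e^(−0.6243t) = 0.012509 → t = ln(79.94495)/0.6243 = 4.38134/0.6243

t ≈ 7.02 hours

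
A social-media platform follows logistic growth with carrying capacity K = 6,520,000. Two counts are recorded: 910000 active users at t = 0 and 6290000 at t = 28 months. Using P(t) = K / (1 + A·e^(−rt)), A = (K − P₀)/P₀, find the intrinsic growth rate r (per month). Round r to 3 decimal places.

r ≈ 0.183 per month

A = (6520000 − 910000)/910000 = 6.16484
6290000 = 6520000/(1 + 6.16484·e^(−r·28)) → e^(−28r) = (1.03657 − 1)/6.16484 = 0.005931
r = −ln(0.005931)/28 = 5.1275/28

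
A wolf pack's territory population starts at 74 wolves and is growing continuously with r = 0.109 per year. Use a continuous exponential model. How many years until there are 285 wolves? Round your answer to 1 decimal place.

285 = 74 · e^(0.109·t)
t = ln(285/74) / 0.109 = ln(3.85135) / 0.109 = 1.34842 / 0.109

t ≈ 12.4 years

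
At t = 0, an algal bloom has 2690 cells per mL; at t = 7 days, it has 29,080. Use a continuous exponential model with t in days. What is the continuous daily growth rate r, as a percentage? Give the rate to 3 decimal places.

r ≈ 34.007% per day

29080 = 2690 · e^(r·7)
e^(7r) = 29080/2690 = 10.81041
r = ln(10.81041) / 7 = 2.38051 / 7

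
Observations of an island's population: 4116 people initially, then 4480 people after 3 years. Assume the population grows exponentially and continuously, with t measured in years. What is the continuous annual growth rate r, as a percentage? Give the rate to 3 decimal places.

r ≈ 2.825% per year

4480 = 4116 · e^(r·3)
e^(3r) = 4480/4116 = 1.08844
r = ln(1.08844) / 3 = 0.08474 / 3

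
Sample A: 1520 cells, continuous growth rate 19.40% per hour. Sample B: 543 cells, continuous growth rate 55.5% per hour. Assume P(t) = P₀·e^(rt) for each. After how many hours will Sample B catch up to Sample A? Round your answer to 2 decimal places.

t ≈ 2.85 hours

1520·e^(0.194t) = 543·e^(0.555t)
1520/543 = e^((0.555 − 0.194)t) → ln(2.79926) = 0.361·t
t = 1.02936 / 0.361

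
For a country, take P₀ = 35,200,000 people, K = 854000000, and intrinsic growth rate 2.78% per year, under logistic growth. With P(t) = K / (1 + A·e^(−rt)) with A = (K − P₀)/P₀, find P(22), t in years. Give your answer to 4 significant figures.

≈ 62,710,000 people

A = (854000000 − 35200000)/35200000 = 23.26136
P(22) = 854000000 / (1 + 23.26136·e^(−0.0278·22)) = 854000000 / (1 + 23.26136·0.542482)
= 854000000 / 13.61888 ≈ 62707084.89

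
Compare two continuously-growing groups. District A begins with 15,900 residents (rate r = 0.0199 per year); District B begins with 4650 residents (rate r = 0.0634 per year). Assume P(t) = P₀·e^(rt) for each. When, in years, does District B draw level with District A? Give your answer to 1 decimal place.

t ≈ 28.3 years

15900·e^(0.0199t) = 4650·e^(0.0634t)
15900/4650 = e^((0.0634 − 0.0199)t) → ln(3.41935) = 0.0435·t
t = 1.22945 / 0.0435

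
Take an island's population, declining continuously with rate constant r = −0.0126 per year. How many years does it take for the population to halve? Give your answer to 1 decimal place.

half-life ≈ 55.0 years

half-life = ln(2) / |r| = 0.69315 / 0.0126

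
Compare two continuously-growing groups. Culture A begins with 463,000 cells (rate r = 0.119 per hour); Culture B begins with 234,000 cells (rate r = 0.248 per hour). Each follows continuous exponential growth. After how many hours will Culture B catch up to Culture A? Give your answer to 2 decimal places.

463000·e^(0.119t) = 234000·e^(0.248t)
463000/234000 = e^((0.248 − 0.119)t) → ln(1.97863) = 0.129·t
t = 0.68241 / 0.129

t ≈ 5.29 hours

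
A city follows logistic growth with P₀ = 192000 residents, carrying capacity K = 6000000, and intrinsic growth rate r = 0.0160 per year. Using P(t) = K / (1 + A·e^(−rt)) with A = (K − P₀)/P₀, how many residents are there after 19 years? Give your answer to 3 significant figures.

A = (6000000 − 192000)/192000 = 30.25
P(19) = 6000000 / (1 + 30.25·e^(−0.016·19)) = 6000000 / (1 + 30.25·0.737861)
= 6000000 / 23.32029 ≈ 257286.67

≈ 257,000 residents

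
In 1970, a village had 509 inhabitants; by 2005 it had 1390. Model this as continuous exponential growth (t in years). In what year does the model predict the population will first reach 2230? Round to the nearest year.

r = ln(1390/509) / 35 = 1.00461/35 ≈ 0.028703 per year
t = ln(2230/509) / r = 1.47731/0.028703 ≈ 51.47 years after 1970

year 2021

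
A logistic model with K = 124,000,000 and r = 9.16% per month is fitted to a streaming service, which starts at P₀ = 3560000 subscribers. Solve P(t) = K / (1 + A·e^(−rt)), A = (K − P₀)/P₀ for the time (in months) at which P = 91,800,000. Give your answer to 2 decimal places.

t ≈ 49.88 months

A = (124000000 − 3560000)/3560000 = 33.83146
91800000 = 124000000/(1 + 33.83146·e^(−0.0916t)) → 1 + 33.83146·e^(−0.0916t) = 1.35076
e^(−0.0916t) = 0.010368 → t = ln(96.45118)/0.0916 = 4.56904/0.0916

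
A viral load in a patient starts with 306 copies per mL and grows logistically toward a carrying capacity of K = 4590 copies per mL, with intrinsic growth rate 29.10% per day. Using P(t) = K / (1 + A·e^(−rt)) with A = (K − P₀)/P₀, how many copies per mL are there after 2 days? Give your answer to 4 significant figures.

≈ 520.2 copies per mL

A = (4590 − 306)/306 = 14
P(2) = 4590 / (1 + 14·e^(−0.291·2)) = 4590 / (1 + 14·0.55878)
= 4590 / 8.82292 ≈ 520.24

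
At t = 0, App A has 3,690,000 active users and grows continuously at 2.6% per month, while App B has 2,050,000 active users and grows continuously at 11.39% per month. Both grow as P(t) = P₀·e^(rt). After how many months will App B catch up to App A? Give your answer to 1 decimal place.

t ≈ 6.7 months

3690000·e^(0.026t) = 2050000·e^(0.1139t)
3690000/2050000 = e^((0.1139 − 0.026)t) → ln(1.8) = 0.0879·t
t = 0.58779 / 0.0879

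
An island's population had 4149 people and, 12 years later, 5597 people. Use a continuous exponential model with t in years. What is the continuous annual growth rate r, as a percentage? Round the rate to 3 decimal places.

r ≈ 2.495% per year

5597 = 4149 · e^(r·12)
e^(12r) = 5597/4149 = 1.349
r = ln(1.349) / 12 = 0.29936 / 12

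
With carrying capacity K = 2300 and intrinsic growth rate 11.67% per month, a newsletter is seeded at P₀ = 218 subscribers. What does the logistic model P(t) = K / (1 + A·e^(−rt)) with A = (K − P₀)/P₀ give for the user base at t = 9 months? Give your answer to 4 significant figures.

A = (2300 − 218)/218 = 9.55046
P(9) = 2300 / (1 + 9.55046·e^(−0.1167·9)) = 2300 / (1 + 9.55046·0.349833)
= 2300 / 4.34106 ≈ 529.82

≈ 529.8 subscribers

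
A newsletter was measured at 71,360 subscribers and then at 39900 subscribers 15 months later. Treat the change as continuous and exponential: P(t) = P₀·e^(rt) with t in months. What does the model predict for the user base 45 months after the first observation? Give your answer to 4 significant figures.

r = ln(39900/71360) / 15 ≈ -0.038757 per month
P(45) = 71360 · e^(-0.038757·45) = 71360 · 0.17481 ≈ 12474.09

≈ 12,470 subscribers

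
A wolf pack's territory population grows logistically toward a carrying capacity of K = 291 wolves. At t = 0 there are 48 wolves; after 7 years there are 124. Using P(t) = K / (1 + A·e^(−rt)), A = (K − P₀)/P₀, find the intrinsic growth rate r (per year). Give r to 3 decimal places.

A = (291 − 48)/48 = 5.0625
124 = 291/(1 + 5.0625·e^(−r·7)) → e^(−7r) = (2.34677 − 1)/5.0625 = 0.266029
r = −ln(0.266029)/7 = 1.32415/7

r ≈ 0.189 per year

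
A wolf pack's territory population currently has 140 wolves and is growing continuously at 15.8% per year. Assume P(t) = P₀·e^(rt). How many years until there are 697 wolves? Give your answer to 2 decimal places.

697 = 140 · e^(0.158·t)
t = ln(697/140) / 0.158 = ln(4.97857) / 0.158 = 1.60514 / 0.158

t ≈ 10.16 years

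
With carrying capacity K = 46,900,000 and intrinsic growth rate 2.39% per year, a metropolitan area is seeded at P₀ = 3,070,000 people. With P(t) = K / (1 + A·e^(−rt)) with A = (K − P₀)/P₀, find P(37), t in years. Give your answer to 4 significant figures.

A = (46900000 − 3070000)/3070000 = 14.27687
P(37) = 46900000 / (1 + 14.27687·e^(−0.0239·37)) = 46900000 / (1 + 14.27687·0.413003)
= 46900000 / 6.89639 ≈ 6800655.68

≈ 6,801,000 people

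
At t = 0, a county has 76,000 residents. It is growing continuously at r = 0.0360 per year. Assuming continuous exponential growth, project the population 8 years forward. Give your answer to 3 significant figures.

P(8) = 76000 · e^(0.036·8) = 76000 · e^(0.288)
= 76000 · 1.33376 ≈ 101365.56

≈ 101,000 residents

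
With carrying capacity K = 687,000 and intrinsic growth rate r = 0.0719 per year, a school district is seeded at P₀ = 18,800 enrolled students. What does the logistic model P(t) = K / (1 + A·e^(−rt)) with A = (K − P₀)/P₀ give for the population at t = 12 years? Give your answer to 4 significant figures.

≈ 42,940 enrolled students

A = (687000 − 18800)/18800 = 35.54255
P(12) = 687000 / (1 + 35.54255·e^(−0.0719·12)) = 687000 / (1 + 35.54255·0.421979)
= 687000 / 15.99821 ≈ 42942.31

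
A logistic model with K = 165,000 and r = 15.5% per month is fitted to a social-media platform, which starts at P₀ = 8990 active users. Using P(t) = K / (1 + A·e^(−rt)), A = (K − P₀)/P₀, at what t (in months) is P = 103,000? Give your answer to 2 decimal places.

t ≈ 21.69 months

A = (165000 − 8990)/8990 = 17.35373
103000 = 165000/(1 + 17.35373·e^(−0.155t)) → 1 + 17.35373·e^(−0.155t) = 1.60194
e^(−0.155t) = 0.034687 → t = ln(28.82958)/0.155 = 3.3614/0.155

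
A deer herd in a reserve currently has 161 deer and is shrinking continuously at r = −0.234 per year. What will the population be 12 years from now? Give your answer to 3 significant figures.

P(12) = 161 · e^(-0.234·12) = 161 · e^(-2.808)
= 161 · 0.06033 ≈ 9.71

≈ 9.71 deer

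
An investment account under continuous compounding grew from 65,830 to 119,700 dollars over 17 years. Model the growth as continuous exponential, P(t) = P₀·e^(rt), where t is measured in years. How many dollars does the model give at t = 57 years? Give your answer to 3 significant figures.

≈ 489,000 dollars

r = ln(119700/65830) / 17 ≈ 0.035171 per year
P(57) = 65830 · e^(0.035171·57) = 65830 · 7.42436 ≈ 488745.85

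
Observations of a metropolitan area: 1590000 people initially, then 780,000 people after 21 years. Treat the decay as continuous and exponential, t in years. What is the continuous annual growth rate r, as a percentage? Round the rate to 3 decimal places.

r ≈ -3.391% per year

780000 = 1590000 · e^(r·21)
e^(21r) = 780000/1590000 = 0.49057
r = ln(0.49057) / 21 = -0.7122 / 21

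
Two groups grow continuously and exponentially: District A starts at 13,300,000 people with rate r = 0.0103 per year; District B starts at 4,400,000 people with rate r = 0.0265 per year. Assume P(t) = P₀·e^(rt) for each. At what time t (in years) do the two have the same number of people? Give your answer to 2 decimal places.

t ≈ 68.28 years

13300000·e^(0.0103t) = 4400000·e^(0.0265t)
13300000/4400000 = e^((0.0265 − 0.0103)t) → ln(3.02273) = 0.0162·t
t = 1.10616 / 0.0162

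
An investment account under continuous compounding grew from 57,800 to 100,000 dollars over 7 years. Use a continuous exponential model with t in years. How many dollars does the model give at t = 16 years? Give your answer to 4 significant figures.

≈ 202,300 dollars

r = ln(100000/57800) / 7 ≈ 0.078312 per year
P(16) = 57800 · e^(0.078312·16) = 57800 · 3.50078 ≈ 202345.14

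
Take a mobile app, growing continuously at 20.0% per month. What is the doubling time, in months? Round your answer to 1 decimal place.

doubling time = ln(2) / |r| = 0.69315 / 0.2

doubling time ≈ 3.5 months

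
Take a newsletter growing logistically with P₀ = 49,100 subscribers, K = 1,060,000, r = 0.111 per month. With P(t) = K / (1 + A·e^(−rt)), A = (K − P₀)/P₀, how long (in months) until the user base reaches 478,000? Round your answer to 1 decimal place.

t ≈ 25.5 months

A = (1060000 − 49100)/49100 = 20.58859
478000 = 1060000/(1 + 20.58859·e^(−0.111t)) → 1 + 20.58859·e^(−0.111t) = 2.21757
e^(−0.111t) = 0.059138 → t = ln(16.90953)/0.111 = 2.82788/0.111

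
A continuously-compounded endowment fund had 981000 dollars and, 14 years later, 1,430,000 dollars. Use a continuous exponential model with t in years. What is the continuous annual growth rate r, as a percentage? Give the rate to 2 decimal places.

1430000 = 981000 · e^(r·14)
e^(14r) = 1430000/981000 = 1.4577
r = ln(1.4577) / 14 = 0.37686 / 14

r ≈ 2.69% per year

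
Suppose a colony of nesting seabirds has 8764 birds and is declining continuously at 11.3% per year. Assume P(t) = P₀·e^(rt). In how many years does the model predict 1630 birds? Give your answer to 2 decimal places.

t ≈ 14.89 years

1630 = 8764 · e^(-0.113·t)
t = ln(1630/8764) / -0.113 = ln(0.18599) / -0.113 = -1.68207 / -0.113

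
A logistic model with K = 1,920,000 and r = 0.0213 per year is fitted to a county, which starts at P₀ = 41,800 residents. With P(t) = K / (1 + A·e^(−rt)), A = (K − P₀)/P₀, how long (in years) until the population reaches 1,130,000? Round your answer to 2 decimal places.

A = (1920000 − 41800)/41800 = 44.93301
1130000 = 1920000/(1 + 44.93301·e^(−0.0213t)) → 1 + 44.93301·e^(−0.0213t) = 1.69912
e^(−0.0213t) = 0.015559 → t = ln(64.27127)/0.0213 = 4.16311/0.0213

t ≈ 195.45 years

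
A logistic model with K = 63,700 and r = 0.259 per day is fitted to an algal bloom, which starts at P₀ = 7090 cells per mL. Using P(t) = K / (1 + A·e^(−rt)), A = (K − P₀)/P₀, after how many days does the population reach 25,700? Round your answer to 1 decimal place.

t ≈ 6.5 days

A = (63700 − 7090)/7090 = 7.98449
25700 = 63700/(1 + 7.98449·e^(−0.259t)) → 1 + 7.98449·e^(−0.259t) = 2.4786
e^(−0.259t) = 0.185184 → t = ln(5.40003)/0.259 = 1.68641/0.259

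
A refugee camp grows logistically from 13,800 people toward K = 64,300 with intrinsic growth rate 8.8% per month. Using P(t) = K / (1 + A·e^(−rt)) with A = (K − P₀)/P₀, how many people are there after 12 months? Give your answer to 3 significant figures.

A = (64300 − 13800)/13800 = 3.65942
P(12) = 64300 / (1 + 3.65942·e^(−0.088·12)) = 64300 / (1 + 3.65942·0.347844)
= 64300 / 2.27291 ≈ 28289.74

≈ 28,300 people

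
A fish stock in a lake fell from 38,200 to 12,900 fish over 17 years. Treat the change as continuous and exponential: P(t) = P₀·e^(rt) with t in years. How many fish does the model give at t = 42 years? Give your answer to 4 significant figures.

≈ 2,614 fish

r = ln(12900/38200) / 17 ≈ -0.063859 per year
P(42) = 38200 · e^(-0.063859·42) = 38200 · 0.06842 ≈ 2613.64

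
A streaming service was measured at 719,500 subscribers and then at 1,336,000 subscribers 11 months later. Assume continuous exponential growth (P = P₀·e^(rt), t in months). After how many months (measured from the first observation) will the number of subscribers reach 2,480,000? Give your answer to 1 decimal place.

t ≈ 22.0 months

r = ln(1336000/719500) / 11 ≈ 0.056262 per month
t = ln(2480000/719500) / r = 1.23746 / 0.056262 ≈ 21.995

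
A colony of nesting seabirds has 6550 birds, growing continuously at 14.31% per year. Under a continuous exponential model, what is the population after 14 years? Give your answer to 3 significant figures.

P(14) = 6550 · e^(0.1431·14) = 6550 · e^(2.0034)
= 6550 · 7.41422 ≈ 48563.15

≈ 48,600 birds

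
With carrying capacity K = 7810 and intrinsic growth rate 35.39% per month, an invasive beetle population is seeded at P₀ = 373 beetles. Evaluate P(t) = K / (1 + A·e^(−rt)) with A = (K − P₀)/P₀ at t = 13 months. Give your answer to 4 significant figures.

A = (7810 − 373)/373 = 19.93834
P(13) = 7810 / (1 + 19.93834·e^(−0.3539·13)) = 7810 / (1 + 19.93834·0.010045)
= 7810 / 1.20028 ≈ 6506.83

≈ 6,507 beetles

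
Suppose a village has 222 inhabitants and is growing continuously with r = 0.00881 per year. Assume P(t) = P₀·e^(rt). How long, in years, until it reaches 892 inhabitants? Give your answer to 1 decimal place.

892 = 222 · e^(0.00881·t)
t = ln(892/222) / 0.00881 = ln(4.01802) / 0.00881 = 1.39079 / 0.00881

t ≈ 157.9 years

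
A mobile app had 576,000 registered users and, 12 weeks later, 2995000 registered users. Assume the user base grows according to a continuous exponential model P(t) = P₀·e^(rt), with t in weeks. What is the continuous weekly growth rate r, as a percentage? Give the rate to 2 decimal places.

r ≈ 13.74% per week

2995000 = 576000 · e^(r·12)
e^(12r) = 2995000/576000 = 5.19965
r = ln(5.19965) / 12 = 1.64859 / 12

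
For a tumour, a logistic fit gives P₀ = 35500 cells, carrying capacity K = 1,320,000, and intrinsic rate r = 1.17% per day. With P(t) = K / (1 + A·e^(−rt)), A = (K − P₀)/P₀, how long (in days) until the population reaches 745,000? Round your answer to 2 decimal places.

t ≈ 328.86 days

A = (1320000 − 35500)/35500 = 36.1831
745000 = 1320000/(1 + 36.1831·e^(−0.0117t)) → 1 + 36.1831·e^(−0.0117t) = 1.77181
e^(−0.0117t) = 0.021331 → t = ln(46.88071)/0.0117 = 3.84761/0.0117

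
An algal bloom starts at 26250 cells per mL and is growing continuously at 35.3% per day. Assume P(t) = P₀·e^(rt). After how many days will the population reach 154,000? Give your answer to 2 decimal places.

154000 = 26250 · e^(0.353·t)
t = ln(154000/26250) / 0.353 = ln(5.86667) / 0.353 = 1.76929 / 0.353

t ≈ 5.01 days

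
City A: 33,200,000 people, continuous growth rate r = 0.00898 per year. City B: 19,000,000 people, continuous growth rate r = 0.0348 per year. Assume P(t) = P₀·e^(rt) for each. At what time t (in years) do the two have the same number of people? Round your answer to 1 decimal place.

t ≈ 21.6 years

33200000·e^(0.00898t) = 19000000·e^(0.0348t)
33200000/19000000 = e^((0.0348 − 0.00898)t) → ln(1.74737) = 0.02582·t
t = 0.55811 / 0.02582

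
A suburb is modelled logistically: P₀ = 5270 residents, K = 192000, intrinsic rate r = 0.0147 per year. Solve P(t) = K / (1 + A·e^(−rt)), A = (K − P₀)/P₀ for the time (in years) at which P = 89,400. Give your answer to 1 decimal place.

t ≈ 233.3 years

A = (192000 − 5270)/5270 = 35.43264
89400 = 192000/(1 + 35.43264·e^(−0.0147t)) → 1 + 35.43264·e^(−0.0147t) = 2.14765
e^(−0.0147t) = 0.03239 → t = ln(30.87405)/0.0147 = 3.42992/0.0147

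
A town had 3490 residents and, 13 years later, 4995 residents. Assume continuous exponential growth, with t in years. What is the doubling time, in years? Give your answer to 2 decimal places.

doubling time ≈ 25.13 years

r = ln(4995/3490) / 13 = ln(1.43123) / 13 ≈ 0.02758 per year
doubling time = ln 2 / |r| = 0.69315 / 0.02758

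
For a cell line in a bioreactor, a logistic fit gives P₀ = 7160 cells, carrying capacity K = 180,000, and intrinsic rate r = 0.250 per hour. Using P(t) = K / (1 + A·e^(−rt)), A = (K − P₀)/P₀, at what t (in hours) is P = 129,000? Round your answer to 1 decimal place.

t ≈ 16.4 hours

A = (180000 − 7160)/7160 = 24.13966
129000 = 180000/(1 + 24.13966·e^(−0.25t)) → 1 + 24.13966·e^(−0.25t) = 1.39535
e^(−0.25t) = 0.016378 → t = ln(61.05915)/0.25 = 4.11184/0.25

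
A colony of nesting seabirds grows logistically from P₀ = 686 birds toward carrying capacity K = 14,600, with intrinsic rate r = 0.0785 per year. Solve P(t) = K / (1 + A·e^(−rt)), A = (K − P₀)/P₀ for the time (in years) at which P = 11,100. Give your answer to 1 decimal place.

A = (14600 − 686)/686 = 20.2828
11100 = 14600/(1 + 20.2828·e^(−0.0785t)) → 1 + 20.2828·e^(−0.0785t) = 1.31532
e^(−0.0785t) = 0.015546 → t = ln(64.32545)/0.0785 = 4.16396/0.0785

t ≈ 53.0 years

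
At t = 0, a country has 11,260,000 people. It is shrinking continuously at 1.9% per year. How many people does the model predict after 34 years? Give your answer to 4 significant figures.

P(34) = 11260000 · e^(-0.019·34) = 11260000 · e^(-0.646)
= 11260000 · 0.52414 ≈ 5901795.48

≈ 5,902,000 people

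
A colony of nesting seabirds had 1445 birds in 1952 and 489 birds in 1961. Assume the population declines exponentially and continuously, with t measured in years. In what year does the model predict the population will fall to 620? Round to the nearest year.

year 1959

r = ln(489/1445) / 9 = -1.0835/9 ≈ -0.120389 per year
t = ln(620/1445) / r = -0.84615/-0.120389 ≈ 7.03 years after 1952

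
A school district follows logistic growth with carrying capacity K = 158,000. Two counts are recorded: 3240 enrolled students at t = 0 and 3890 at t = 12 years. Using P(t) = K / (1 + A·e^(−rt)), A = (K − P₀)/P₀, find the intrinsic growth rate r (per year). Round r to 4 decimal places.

A = (158000 − 3240)/3240 = 47.76543
3890 = 158000/(1 + 47.76543·e^(−r·12)) → e^(−12r) = (40.61697 − 1)/47.76543 = 0.829407
r = −ln(0.829407)/12 = 0.18704/12

r ≈ 0.0156 per year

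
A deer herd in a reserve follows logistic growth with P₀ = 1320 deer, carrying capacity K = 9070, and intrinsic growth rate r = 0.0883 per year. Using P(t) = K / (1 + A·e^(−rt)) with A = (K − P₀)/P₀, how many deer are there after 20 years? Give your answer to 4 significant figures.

A = (9070 − 1320)/1320 = 5.87121
P(20) = 9070 / (1 + 5.87121·e^(−0.0883·20)) = 9070 / (1 + 5.87121·0.171016)
= 9070 / 2.00407 ≈ 4525.79

≈ 4,526 deer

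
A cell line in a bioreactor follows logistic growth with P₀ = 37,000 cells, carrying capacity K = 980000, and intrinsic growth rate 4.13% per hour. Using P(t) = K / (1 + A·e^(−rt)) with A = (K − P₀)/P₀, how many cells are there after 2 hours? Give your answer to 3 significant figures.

A = (980000 − 37000)/37000 = 25.48649
P(2) = 980000 / (1 + 25.48649·e^(−0.0413·2)) = 980000 / (1 + 25.48649·0.920719)
= 980000 / 24.4659 ≈ 40055.75

≈ 40,100 cells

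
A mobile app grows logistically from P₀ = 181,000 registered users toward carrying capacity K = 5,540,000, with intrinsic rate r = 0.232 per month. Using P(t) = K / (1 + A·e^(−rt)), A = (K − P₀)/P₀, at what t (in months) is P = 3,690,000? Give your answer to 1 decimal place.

A = (5540000 − 181000)/181000 = 29.60773
3690000 = 5540000/(1 + 29.60773·e^(−0.232t)) → 1 + 29.60773·e^(−0.232t) = 1.50136
e^(−0.232t) = 0.016933 → t = ln(59.05543)/0.232 = 4.07848/0.232

t ≈ 17.6 months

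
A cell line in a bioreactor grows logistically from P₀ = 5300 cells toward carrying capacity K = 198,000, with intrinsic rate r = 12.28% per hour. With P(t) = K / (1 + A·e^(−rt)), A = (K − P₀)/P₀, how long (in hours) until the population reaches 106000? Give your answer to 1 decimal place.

t ≈ 30.4 hours

A = (198000 − 5300)/5300 = 36.35849
106000 = 198000/(1 + 36.35849·e^(−0.1228t)) → 1 + 36.35849·e^(−0.1228t) = 1.86792
e^(−0.1228t) = 0.023871 → t = ln(41.8913)/0.1228 = 3.73508/0.1228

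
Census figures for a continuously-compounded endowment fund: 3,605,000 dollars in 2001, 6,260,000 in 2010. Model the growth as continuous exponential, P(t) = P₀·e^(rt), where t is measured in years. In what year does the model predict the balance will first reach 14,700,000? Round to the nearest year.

year 2024

r = ln(6260000/3605000) / 9 = 0.55186/9 ≈ 0.061318 per year
t = ln(14700000/3605000) / r = 1.40553/0.061318 ≈ 22.92 years after 2001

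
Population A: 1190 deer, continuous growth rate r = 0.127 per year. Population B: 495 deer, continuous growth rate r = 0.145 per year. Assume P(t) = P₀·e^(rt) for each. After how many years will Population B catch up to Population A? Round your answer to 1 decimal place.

1190·e^(0.127t) = 495·e^(0.145t)
1190/495 = e^((0.145 − 0.127)t) → ln(2.40404) = 0.018·t
t = 0.87715 / 0.018

t ≈ 48.7 years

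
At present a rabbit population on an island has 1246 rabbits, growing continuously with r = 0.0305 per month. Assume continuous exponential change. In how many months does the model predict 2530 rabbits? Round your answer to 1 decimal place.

t ≈ 23.2 months

2530 = 1246 · e^(0.0305·t)
t = ln(2530/1246) / 0.0305 = ln(2.0305) / 0.0305 = 0.70828 / 0.0305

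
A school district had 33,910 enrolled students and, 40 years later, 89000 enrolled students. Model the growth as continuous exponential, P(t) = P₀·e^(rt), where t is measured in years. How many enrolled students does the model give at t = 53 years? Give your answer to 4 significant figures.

≈ 121,800 enrolled students

r = ln(89000/33910) / 40 ≈ 0.024123 per year
P(53) = 33910 · e^(0.024123·53) = 33910 · 3.59135 ≈ 121782.6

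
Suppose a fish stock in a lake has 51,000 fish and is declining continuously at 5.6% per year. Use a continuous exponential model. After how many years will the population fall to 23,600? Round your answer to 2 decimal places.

23600 = 51000 · e^(-0.056·t)
t = ln(23600/51000) / -0.056 = ln(0.46275) / -0.056 = -0.77058 / -0.056

t ≈ 13.76 years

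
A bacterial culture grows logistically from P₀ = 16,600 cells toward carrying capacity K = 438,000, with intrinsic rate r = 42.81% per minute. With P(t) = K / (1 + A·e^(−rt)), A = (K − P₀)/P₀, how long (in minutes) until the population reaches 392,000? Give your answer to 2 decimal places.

A = (438000 − 16600)/16600 = 25.38554
392000 = 438000/(1 + 25.38554·e^(−0.4281t)) → 1 + 25.38554·e^(−0.4281t) = 1.11735
e^(−0.4281t) = 0.004623 → t = ln(216.32897)/0.4281 = 5.3768/0.4281

t ≈ 12.56 minutes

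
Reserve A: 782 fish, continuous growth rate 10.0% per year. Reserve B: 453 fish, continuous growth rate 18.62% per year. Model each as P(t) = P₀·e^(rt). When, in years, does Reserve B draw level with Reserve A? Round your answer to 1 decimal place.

782·e^(0.1t) = 453·e^(0.1862t)
782/453 = e^((0.1862 − 0.1)t) → ln(1.72627) = 0.0862·t
t = 0.54596 / 0.0862

t ≈ 6.3 years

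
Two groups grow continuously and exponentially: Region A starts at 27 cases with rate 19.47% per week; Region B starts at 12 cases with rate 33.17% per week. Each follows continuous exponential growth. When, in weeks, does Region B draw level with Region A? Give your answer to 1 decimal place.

27·e^(0.1947t) = 12·e^(0.3317t)
27/12 = e^((0.3317 − 0.1947)t) → ln(2.25) = 0.137·t
t = 0.81093 / 0.137

t ≈ 5.9 weeks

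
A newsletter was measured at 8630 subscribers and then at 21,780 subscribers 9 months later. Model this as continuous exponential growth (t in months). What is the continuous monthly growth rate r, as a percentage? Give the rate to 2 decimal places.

21780 = 8630 · e^(r·9)
e^(9r) = 21780/8630 = 2.52375
r = ln(2.52375) / 9 = 0.92575 / 9

r ≈ 10.29% per month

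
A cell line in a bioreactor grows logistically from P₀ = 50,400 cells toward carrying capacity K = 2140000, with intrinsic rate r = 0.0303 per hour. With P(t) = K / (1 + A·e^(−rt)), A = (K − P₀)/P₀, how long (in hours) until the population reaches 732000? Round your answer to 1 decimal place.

t ≈ 101.3 hours

A = (2140000 − 50400)/50400 = 41.46032
732000 = 2140000/(1 + 41.46032·e^(−0.0303t)) → 1 + 41.46032·e^(−0.0303t) = 2.9235
e^(−0.0303t) = 0.046394 → t = ln(21.55465)/0.0303 = 3.07059/0.0303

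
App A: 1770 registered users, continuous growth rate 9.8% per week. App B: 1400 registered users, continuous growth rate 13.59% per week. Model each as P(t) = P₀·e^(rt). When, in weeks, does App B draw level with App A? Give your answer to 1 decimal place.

t ≈ 6.2 weeks

1770·e^(0.098t) = 1400·e^(0.1359t)
1770/1400 = e^((0.1359 − 0.098)t) → ln(1.26429) = 0.0379·t
t = 0.23451 / 0.0379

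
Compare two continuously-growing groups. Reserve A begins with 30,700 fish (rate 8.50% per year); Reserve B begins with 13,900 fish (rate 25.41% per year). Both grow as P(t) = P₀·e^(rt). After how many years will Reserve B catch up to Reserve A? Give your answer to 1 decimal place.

t ≈ 4.7 years

30700·e^(0.085t) = 13900·e^(0.2541t)
30700/13900 = e^((0.2541 − 0.085)t) → ln(2.20863) = 0.1691·t
t = 0.79237 / 0.1691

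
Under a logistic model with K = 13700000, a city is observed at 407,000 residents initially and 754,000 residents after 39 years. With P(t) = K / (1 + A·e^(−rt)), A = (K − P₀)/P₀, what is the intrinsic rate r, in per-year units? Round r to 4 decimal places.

r ≈ 0.0165 per year

A = (13700000 − 407000)/407000 = 32.66093
754000 = 13700000/(1 + 32.66093·e^(−r·39)) → e^(−39r) = (18.16976 − 1)/32.66093 = 0.525697
r = −ln(0.525697)/39 = 0.64303/39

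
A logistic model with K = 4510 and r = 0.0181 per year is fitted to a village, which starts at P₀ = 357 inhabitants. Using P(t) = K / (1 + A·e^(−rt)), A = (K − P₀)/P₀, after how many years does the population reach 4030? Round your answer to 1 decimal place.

A = (4510 − 357)/357 = 11.63305
4030 = 4510/(1 + 11.63305·e^(−0.0181t)) → 1 + 11.63305·e^(−0.0181t) = 1.11911
e^(−0.0181t) = 0.010239 → t = ln(97.66918)/0.0181 = 4.58159/0.0181

t ≈ 253.1 years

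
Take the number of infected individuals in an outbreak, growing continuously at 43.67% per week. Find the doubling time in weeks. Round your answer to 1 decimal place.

doubling time ≈ 1.6 weeks

doubling time = ln(2) / |r| = 0.69315 / 0.4367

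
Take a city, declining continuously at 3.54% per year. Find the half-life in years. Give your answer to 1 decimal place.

half-life = ln(2) / |r| = 0.69315 / 0.0354

half-life ≈ 19.6 years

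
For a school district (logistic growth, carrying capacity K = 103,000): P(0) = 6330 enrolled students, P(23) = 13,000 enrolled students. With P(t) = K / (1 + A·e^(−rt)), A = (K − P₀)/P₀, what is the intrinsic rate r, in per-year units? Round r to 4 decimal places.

r ≈ 0.0344 per year

A = (103000 − 6330)/6330 = 15.27172
13000 = 103000/(1 + 15.27172·e^(−r·23)) → e^(−23r) = (7.92308 − 1)/15.27172 = 0.453327
r = −ln(0.453327)/23 = 0.79114/23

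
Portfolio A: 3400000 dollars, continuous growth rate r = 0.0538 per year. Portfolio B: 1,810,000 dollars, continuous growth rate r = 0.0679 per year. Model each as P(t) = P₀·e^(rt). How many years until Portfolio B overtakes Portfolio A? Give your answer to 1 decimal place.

3400000·e^(0.0538t) = 1810000·e^(0.0679t)
3400000/1810000 = e^((0.0679 − 0.0538)t) → ln(1.87845) = 0.0141·t
t = 0.63045 / 0.0141

t ≈ 44.7 years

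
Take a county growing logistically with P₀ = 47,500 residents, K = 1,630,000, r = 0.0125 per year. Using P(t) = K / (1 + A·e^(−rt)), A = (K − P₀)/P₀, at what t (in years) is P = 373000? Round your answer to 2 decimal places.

t ≈ 183.29 years

A = (1630000 − 47500)/47500 = 33.31579
373000 = 1630000/(1 + 33.31579·e^(−0.0125t)) → 1 + 33.31579·e^(−0.0125t) = 4.36997
e^(−0.0125t) = 0.101152 → t = ln(9.88607)/0.0125 = 2.29113/0.0125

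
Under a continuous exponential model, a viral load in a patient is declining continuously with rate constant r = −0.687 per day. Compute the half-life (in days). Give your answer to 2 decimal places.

half-life = ln(2) / |r| = 0.69315 / 0.687

half-life ≈ 1.01 days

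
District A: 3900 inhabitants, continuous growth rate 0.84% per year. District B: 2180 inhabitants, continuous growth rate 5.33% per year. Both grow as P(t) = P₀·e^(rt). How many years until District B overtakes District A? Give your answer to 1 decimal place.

t ≈ 13.0 years

3900·e^(0.0084t) = 2180·e^(0.0533t)
3900/2180 = e^((0.0533 − 0.0084)t) → ln(1.78899) = 0.0449·t
t = 0.58165 / 0.0449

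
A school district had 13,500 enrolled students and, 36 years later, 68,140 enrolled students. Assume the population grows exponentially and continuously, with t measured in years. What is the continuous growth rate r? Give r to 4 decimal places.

r ≈ 0.0450 per year

68140 = 13500 · e^(r·36)
e^(36r) = 68140/13500 = 5.04741
r = ln(5.04741) / 36 = 1.61887 / 36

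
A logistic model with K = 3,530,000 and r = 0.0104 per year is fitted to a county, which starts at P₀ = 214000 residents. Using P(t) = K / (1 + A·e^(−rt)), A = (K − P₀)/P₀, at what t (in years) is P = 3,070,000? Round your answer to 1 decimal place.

t ≈ 446.0 years

A = (3530000 − 214000)/214000 = 15.49533
3070000 = 3530000/(1 + 15.49533·e^(−0.0104t)) → 1 + 15.49533·e^(−0.0104t) = 1.14984
e^(−0.0104t) = 0.00967 → t = ln(103.41447)/0.0104 = 4.63874/0.0104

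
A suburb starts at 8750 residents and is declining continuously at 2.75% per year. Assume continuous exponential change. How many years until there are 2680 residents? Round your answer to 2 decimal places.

2680 = 8750 · e^(-0.0275·t)
t = ln(2680/8750) / -0.0275 = ln(0.30629) / -0.0275 = -1.18324 / -0.0275

t ≈ 43.03 years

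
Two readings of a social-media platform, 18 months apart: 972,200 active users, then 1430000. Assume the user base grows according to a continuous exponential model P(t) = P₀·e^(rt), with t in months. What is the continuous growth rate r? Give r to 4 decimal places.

1430000 = 972200 · e^(r·18)
e^(18r) = 1430000/972200 = 1.47089
r = ln(1.47089) / 18 = 0.38587 / 18

r ≈ 0.0214 per month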